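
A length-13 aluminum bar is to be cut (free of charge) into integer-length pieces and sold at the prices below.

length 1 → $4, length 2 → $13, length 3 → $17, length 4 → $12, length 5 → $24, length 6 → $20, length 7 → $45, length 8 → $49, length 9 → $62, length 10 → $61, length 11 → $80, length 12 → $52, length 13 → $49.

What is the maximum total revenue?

Let v[k] be the best obtainable value from length k. For each k, try every first piece i and keep the best of price[i] + v[k−i].
v[1] = 4
v[2] = 13
v[3] = 17  (first piece 1, then v[2]=13)
v[4] = 26  (first piece 2, then v[2]=13)
v[5] = 30  (first piece 1, then v[4]=26)
v[6] = 39  (first piece 2, then v[4]=26)
v[7] = 45
v[8] = 52  (first piece 2, then v[6]=39)
v[9] = 62
v[10] = 66  (first piece 1, then v[9]=62)
v[11] = 80
v[12] = 84  (first piece 1, then v[11]=80)
v[13] = 93  (first piece 2, then v[11]=80)
One optimal cutting: 11 + 2 → $80 + $13 = $93.

93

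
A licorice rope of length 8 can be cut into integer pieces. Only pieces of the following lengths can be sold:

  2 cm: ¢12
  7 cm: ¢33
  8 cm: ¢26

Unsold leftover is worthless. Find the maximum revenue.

Consider every possible first cut. r[k] is the best of p[i]+r[k−i] over all sellable i≤k.
r[1] = 0
r[2] = 12
r[3] = 12
r[4] = 24  (first piece 2, then r[2]=12)
r[5] = 24
r[6] = 36  (first piece 2, then r[4]=24)
r[7] = max(12+24, 33+0) = 36
r[8] = max(12+36, 33+0, 26+0) = 48
One optimal cutting: 2 + 2 + 2 + 2 → ¢48.

48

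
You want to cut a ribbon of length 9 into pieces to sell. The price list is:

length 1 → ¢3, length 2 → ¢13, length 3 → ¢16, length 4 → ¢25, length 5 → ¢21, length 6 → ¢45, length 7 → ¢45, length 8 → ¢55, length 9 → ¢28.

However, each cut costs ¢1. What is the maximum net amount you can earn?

60

Build v[k] bottom-up: v[k] = max over allowed piece i of (p[i] + v[k−i]) − 1 per cut.
v[1] = 3
v[2] = max(3+3-1, 13+0) = 13
v[3] = max(3+13-1, 13+3-1, 16+0) = 16
v[4] = max(3+16-1, 13+13-1, 16+3-1, 25+0) = 25
v[5] = max(3+25-1, 13+16-1, 16+13-1, 25+3-1, 21+0) = 28
v[6] = max(3+28-1, 13+25-1, 16+16-1, 25+13-1, 21+3-1, 45+0) = 45
v[7] = max(3+45-1, 13+28-1, 16+25-1, …, 45+3-1, 45+0) = 47
v[8] = max(3+47-1, 13+45-1, 16+28-1, …, 45+3-1, 55+0) = 57
v[9] = max(3+57-1, 13+47-1, 16+45-1, …, 55+3-1, 28+0) = 60
One optimal plan: pieces 6 + 3 (1 cut) → ¢61 − ¢1 = ¢60.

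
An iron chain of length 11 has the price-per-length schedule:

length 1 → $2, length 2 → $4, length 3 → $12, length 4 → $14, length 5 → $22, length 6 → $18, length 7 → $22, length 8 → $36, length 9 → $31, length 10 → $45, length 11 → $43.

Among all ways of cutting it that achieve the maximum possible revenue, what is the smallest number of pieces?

Build r[k] bottom-up: r[k] = max over allowed piece i of (p[i] + r[k−i]).
r[1] = 2
r[2] = 4  (first piece 1, then r[1]=2)
r[3] = 12
r[4] = 14  (first piece 1, then r[3]=12)
r[5] = 22
r[6] = 24  (first piece 1, then r[5]=22)
r[7] = 26  (first piece 1, then r[6]=24)
r[8] = 36
r[9] = 38  (first piece 1, then r[8]=36)
r[10] = 45
r[11] = 48  (first piece 3, then r[8]=36)
Maximum revenue is $48.
Now minimize piece count subject to staying optimal: for each k, pieces[k] = 1 + min over i with p[i]+r[k−i]=r[k] of pieces[k−i].
pieces[8] = 1
pieces[9] = 2
pieces[10] = 1
pieces[11] = 2

2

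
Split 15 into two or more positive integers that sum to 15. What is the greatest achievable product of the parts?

243

Define f[k] = max over 1≤i<k of i · max(k−i, f[k−i]); the inner max lets the remainder stay uncut if that's better.
Small cases: f[2]=1, f[3]=2, f[4]=4, f[5]=6, f[6]=9, f[7]=12, f[8]=18, f[9]=27.
f[10] = 2*max(8,18) = 2*18 = 36
f[11] = 2*max(9,27) = 2*27 = 54
f[12] = 3*max(9,27) = 3*27 = 81
f[13] = 2*max(11,54) = 2*54 = 108
f[14] = 2*max(12,81) = 2*81 = 162
f[15] = 3*max(12,81) = 3*81 = 243
One optimal split: 3 + 3 + 3 + 3 + 3; product 3*3*3*3*3 = 243.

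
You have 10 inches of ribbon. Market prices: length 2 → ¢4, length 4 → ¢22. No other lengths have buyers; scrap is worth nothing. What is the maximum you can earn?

Build r[k] bottom-up: r[k] = max over allowed piece i of (p[i] + r[k−i]).
r[1] = 0
r[2] = 4
r[3] = 4
r[4] = max(4+4, 22+0) = 22
r[5] = max(4+4, 22+0) = 22
r[6] = max(4+22, 22+4) = 26
r[7] = max(4+22, 22+4) = 26
r[8] = max(4+26, 22+22) = 44
r[9] = max(4+26, 22+22) = 44
r[10] = max(4+44, 22+26) = 48
One optimal cutting: 4 + 4 + 2 → ¢48.

48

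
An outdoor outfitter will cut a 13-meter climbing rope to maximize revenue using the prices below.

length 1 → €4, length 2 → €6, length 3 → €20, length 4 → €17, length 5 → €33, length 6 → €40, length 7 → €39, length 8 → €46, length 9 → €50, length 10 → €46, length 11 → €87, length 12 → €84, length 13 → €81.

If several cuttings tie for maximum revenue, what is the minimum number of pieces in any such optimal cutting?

3

Build r[k] bottom-up: r[k] = max over allowed piece i of (p[i] + r[k−i]).
r[1] = 4
r[2] = max(4+4, 6+0) = 8
r[3] = max(4+8, 6+4, 20+0) = 20
r[4] = max(4+20, 6+8, 20+4, 17+0) = 24
r[5] = max(4+24, 6+20, 20+8, 17+4, 33+0) = 33
r[6] = max(4+33, 6+24, 20+20, 17+8, 33+4, 40+0) = 40
r[7] = max(4+40, 6+33, 20+24, …, 40+4, 39+0) = 44
r[8] = max(4+44, 6+40, 20+33, …, 39+4, 46+0) = 53
r[9] = max(4+53, 6+44, 20+40, …, 46+4, 50+0) = 60
r[10] = max(4+60, 6+53, 20+44, …, 50+4, 46+0) = 66
r[11] = max(4+66, 6+60, 20+53, …, 46+4, 87+0) = 87
r[12] = max(4+87, 6+66, 20+60, …, 87+4, 84+0) = 91
r[13] = max(4+91, 6+87, 20+66, …, 84+4, 81+0) = 95
Maximum revenue is €95.
Now minimize piece count subject to staying optimal: for each k, pieces[k] = 1 + min over i with p[i]+r[k−i]=r[k] of pieces[k−i].
pieces[10] = 2
pieces[11] = 1
pieces[12] = 2
pieces[13] = 3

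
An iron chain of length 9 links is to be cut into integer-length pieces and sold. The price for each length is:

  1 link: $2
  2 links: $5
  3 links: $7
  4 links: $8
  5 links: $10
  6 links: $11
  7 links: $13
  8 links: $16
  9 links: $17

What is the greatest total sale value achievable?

Build v[k] bottom-up: v[k] = max over allowed piece i of (p[i] + v[k−i]).
v[1] = 2
v[2] = max(2+2, 5+0) = 5
v[3] = max(2+5, 5+2, 7+0) = 7
v[4] = max(2+7, 5+5, 7+2, 8+0) = 10
v[5] = max(2+10, 5+7, 7+5, 8+2, 10+0) = 12
v[6] = max(2+12, 5+10, 7+7, 8+5, 10+2, 11+0) = 15
v[7] = max(2+15, 5+12, 7+10, …, 11+2, 13+0) = 17
v[8] = max(2+17, 5+15, 7+12, …, 13+2, 16+0) = 20
v[9] = max(2+20, 5+17, 7+15, …, 16+2, 17+0) = 22
One optimal cutting: 2 + 2 + 2 + 2 + 1 → $5 + $5 + $5 + $5 + $2 = $22.

22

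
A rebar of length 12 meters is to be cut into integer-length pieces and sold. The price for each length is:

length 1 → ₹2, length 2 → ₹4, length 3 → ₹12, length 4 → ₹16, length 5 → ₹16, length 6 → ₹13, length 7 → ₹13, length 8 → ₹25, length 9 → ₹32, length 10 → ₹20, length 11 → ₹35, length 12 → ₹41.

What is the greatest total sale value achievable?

Consider every possible first cut. best[k] is the best of p[i]+best[k−i] over all sellable i≤k.
best[1] = 2
best[2] = 4  (first piece 1, then best[1]=2)
best[3] = 12
best[4] = 16
best[5] = 18  (first piece 1, then best[4]=16)
best[6] = 24  (first piece 3, then best[3]=12)
best[7] = 28  (first piece 3, then best[4]=16)
best[8] = 32  (first piece 4, then best[4]=16)
best[9] = 36  (first piece 3, then best[6]=24)
best[10] = 40  (first piece 3, then best[7]=28)
best[11] = 44  (first piece 3, then best[8]=32)
best[12] = 48  (first piece 3, then best[9]=36)
One optimal cutting: 3 + 3 + 3 + 3 → ₹12 + ₹12 + ₹12 + ₹12 = ₹48.

48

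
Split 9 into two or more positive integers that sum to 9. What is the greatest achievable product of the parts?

27

Fill prod[k] for k=2..9: at each k try every first piece i and multiply by the better of (k−i) uncut or prod[k−i].
prod[2] = 1*max(1,0) = 1*1 = 1
prod[3] = 1*max(2,1) = 1*2 = 2
prod[4] = 2*max(2,1) = 2*2 = 4
prod[5] = 2*max(3,2) = 2*3 = 6
prod[6] = 3*max(3,2) = 3*3 = 9
prod[7] = 2*max(5,6) = 2*6 = 12
prod[8] = 2*max(6,9) = 2*9 = 18
prod[9] = 3*max(6,9) = 3*9 = 27
One optimal split: 3 + 3 + 3; product 3*3*3 = 27.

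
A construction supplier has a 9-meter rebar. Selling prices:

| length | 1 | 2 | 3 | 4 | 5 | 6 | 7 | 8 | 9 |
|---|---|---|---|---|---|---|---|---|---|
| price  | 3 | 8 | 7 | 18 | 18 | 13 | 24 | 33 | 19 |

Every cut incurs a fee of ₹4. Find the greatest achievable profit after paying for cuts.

Let v[k] be the best obtainable value from length k. For each k, try every first piece i and keep the best of price[i] + v[k−i] minus the 4 cut fee when i<k.
v[1] = 3
v[2] = max(3+3-4, 8+0) = 8
v[3] = max(3+8-4, 8+3-4, 7+0) = 7
v[4] = max(3+7-4, 8+8-4, 7+3-4, 18+0) = 18
v[5] = max(3+18-4, 8+7-4, 7+8-4, 18+3-4, 18+0) = 18
v[6] = max(3+18-4, 8+18-4, 7+7-4, 18+8-4, 18+3-4, 13+0) = 22
v[7] = max(3+22-4, 8+18-4, 7+18-4, …, 13+3-4, 24+0) = 24
v[8] = max(3+24-4, 8+22-4, 7+18-4, …, 24+3-4, 33+0) = 33
v[9] = max(3+33-4, 8+24-4, 7+22-4, …, 33+3-4, 19+0) = 32
One optimal plan: pieces 8 + 1 (1 cut) → ₹36 − ₹4 = ₹32.

32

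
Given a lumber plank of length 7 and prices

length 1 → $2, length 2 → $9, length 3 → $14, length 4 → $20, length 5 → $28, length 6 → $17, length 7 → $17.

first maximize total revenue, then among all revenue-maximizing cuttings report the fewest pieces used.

Let r[k] be the best obtainable value from length k. For each k, try every first piece i and keep the best of price[i] + r[k−i].
r[1] = 2
r[2] = 9
r[3] = 14
r[4] = 20
r[5] = 28
r[6] = 30  (first piece 1, then r[5]=28)
r[7] = 37  (first piece 2, then r[5]=28)
Maximum revenue is $37.
Now minimize piece count subject to staying optimal: for each k, pieces[k] = 1 + min over i with p[i]+r[k−i]=r[k] of pieces[k−i].
pieces[4] = 1
pieces[5] = 1
pieces[6] = 2
pieces[7] = 2

2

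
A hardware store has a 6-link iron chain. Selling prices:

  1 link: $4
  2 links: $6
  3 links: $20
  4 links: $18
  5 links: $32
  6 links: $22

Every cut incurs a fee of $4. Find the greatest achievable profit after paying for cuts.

Consider every possible first cut. v[k] is the best of p[i]+v[k−i] over all sellable i≤k, charging 4 whenever i<k.
v[1] = 4
v[2] = max(4+4-4, 6+0) = 6
v[3] = max(4+6-4, 6+4-4, 20+0) = 20
v[4] = max(4+20-4, 6+6-4, 20+4-4, 18+0) = 20
v[5] = max(4+20-4, 6+20-4, 20+6-4, 18+4-4, 32+0) = 32
v[6] = max(4+32-4, 6+20-4, 20+20-4, 18+6-4, 32+4-4, 22+0) = 36
One optimal plan: pieces 3 + 3 (1 cut) → $40 − $4 = $36.

36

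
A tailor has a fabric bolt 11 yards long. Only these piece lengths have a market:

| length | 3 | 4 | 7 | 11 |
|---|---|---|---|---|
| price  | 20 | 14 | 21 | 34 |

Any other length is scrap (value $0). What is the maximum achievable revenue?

Let r[k] be the best obtainable value from length k. For each k, try every first piece i and keep the best of price[i] + r[k−i].
r[1] = 0
r[2] = 0
r[3] = 20
r[4] = max(20+0, 14+0) = 20
r[5] = max(20+0, 14+0) = 20
r[6] = max(20+20, 14+0) = 40
r[7] = max(20+20, 14+20, 21+0) = 40
r[8] = max(20+20, 14+20, 21+0) = 40
r[9] = max(20+40, 14+20, 21+0) = 60
r[10] = max(20+40, 14+40, 21+20) = 60
r[11] = max(20+40, 14+40, 21+20, 34+0) = 60
One optimal cutting: pieces 3 + 3 + 3 with 2 yards of scrap → $60.

60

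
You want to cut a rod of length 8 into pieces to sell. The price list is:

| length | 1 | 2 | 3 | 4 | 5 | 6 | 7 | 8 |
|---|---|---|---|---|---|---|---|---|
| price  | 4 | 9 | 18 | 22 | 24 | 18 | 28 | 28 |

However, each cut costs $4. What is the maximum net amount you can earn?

Build v[k] bottom-up: v[k] = max over allowed piece i of (p[i] + v[k−i]) − 4 per cut.
v[1] = 4
v[2] = max(4+4-4, 9+0) = 9
v[3] = max(4+9-4, 9+4-4, 18+0) = 18
v[4] = max(4+18-4, 9+9-4, 18+4-4, 22+0) = 22
v[5] = max(4+22-4, 9+18-4, 18+9-4, 22+4-4, 24+0) = 24
v[6] = max(4+24-4, 9+22-4, 18+18-4, 22+9-4, 24+4-4, 18+0) = 32
v[7] = max(4+32-4, 9+24-4, 18+22-4, …, 18+4-4, 28+0) = 36
v[8] = max(4+36-4, 9+32-4, 18+24-4, …, 28+4-4, 28+0) = 40
One optimal plan: pieces 4 + 4 (1 cut) → $44 − $4 = $40.

40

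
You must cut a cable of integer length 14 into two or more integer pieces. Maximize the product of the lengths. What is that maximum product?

162

Fill f[k] for k=2..14: at each k try every first piece i and multiply by the better of (k−i) uncut or f[k−i].
f[2] = 1×max(1,0) = 1×1 = 1
f[3] = 1×max(2,1) = 1×2 = 2
f[4] = 2×max(2,1) = 2×2 = 4
f[5] = 2×max(3,2) = 2×3 = 6
f[6] = 3×max(3,2) = 3×3 = 9
f[7] = 2×max(5,6) = 2×6 = 12
f[8] = 2×max(6,9) = 2×9 = 18
f[9] = 3×max(6,9) = 3×9 = 27
f[10] = 2×max(8,18) = 2×18 = 36
f[11] = 2×max(9,27) = 2×27 = 54
f[12] = 3×max(9,27) = 3×27 = 81
f[13] = 2×max(11,54) = 2×54 = 108
f[14] = 2×max(12,81) = 2×81 = 162
One optimal split: 3 + 3 + 3 + 3 + 2; product 3×3×3×3×2 = 162.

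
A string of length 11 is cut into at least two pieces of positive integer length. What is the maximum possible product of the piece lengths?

54

Fill prod[k] for k=2..11: at each k try every first piece i and multiply by the better of (k−i) uncut or prod[k−i].
Small cases: prod[2]=1, prod[3]=2, prod[4]=4.
prod[5] = 2*max(3,2) = 2*3 = 6
prod[6] = 3*max(3,2) = 3*3 = 9
prod[7] = 2*max(5,6) = 2*6 = 12
prod[8] = 2*max(6,9) = 2*9 = 18
prod[9] = 3*max(6,9) = 3*9 = 27
prod[10] = 2*max(8,18) = 2*18 = 36
prod[11] = 2*max(9,27) = 2*27 = 54
One optimal split: 3 + 3 + 3 + 2; product 3*3*3*2 = 54.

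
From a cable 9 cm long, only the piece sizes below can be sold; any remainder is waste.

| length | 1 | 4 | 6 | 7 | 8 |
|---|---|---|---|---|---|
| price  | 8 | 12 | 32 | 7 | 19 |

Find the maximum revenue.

72

Consider every possible first cut. best[k] is the best of p[i]+best[k−i] over all sellable i≤k.
best[1] = 8
best[2] = 16  (first piece 1, then best[1]=8)
best[3] = 24  (first piece 1, then best[2]=16)
best[4] = 32  (first piece 1, then best[3]=24)
best[5] = 40  (first piece 1, then best[4]=32)
best[6] = 48  (first piece 1, then best[5]=40)
best[7] = 56  (first piece 1, then best[6]=48)
best[8] = 64  (first piece 1, then best[7]=56)
best[9] = 72  (first piece 1, then best[8]=64)
One optimal cutting: 1 + 1 + 1 + 1 + 1 + 1 + 1 + 1 + 1 → €72.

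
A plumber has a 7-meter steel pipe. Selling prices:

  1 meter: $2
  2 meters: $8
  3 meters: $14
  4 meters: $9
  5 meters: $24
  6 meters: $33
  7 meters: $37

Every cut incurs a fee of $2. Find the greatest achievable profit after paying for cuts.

37

Let v[k] be the best obtainable value from length k. For each k, try every first piece i and keep the best of price[i] + v[k−i] minus the 2 cut fee when i<k.
v[1] = 2
v[2] = 8
v[3] = 14
v[4] = 14  (first piece 1, then v[3]=14)
v[5] = 24
v[6] = 33
v[7] = 37
Best is to make no cuts and sell whole for $37.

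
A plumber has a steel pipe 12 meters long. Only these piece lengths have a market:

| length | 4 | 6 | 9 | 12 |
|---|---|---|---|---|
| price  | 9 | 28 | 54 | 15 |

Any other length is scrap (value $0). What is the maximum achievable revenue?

Consider every possible first cut. f[k] is the best of p[i]+f[k−i] over all sellable i≤k.
f[1] = 0
f[2] = 0
f[3] = 0
f[4] = 9
f[5] = 9
f[6] = 28
f[7] = 28
f[8] = 28
f[9] = 54
f[10] = 54
f[11] = 54
f[12] = 56  (first piece 6, then f[6]=28)
One optimal cutting: 6 + 6 → $56.

56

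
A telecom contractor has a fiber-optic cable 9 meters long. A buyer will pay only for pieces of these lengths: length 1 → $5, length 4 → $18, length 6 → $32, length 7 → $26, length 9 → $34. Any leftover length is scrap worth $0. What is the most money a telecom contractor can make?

Consider every possible first cut. best[k] is the best of p[i]+best[k−i] over all sellable i≤k.
best[1] = 5
best[2] = 10  (first piece 1, then best[1]=5)
best[3] = 15  (first piece 1, then best[2]=10)
best[4] = max(5+15, 18+0) = 20
best[5] = max(5+20, 18+5) = 25
best[6] = max(5+25, 18+10, 32+0) = 32
best[7] = max(5+32, 18+15, 32+5, 26+0) = 37
best[8] = max(5+37, 18+20, 32+10, 26+5) = 42
best[9] = max(5+42, 18+25, 32+15, 26+10, 34+0) = 47
One optimal cutting: 6 + 1 + 1 + 1 → $47.

47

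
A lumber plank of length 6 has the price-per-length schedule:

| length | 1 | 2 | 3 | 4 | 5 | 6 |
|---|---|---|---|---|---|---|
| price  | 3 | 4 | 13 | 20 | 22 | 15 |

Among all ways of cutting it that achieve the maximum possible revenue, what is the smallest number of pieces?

2

Let r[k] be the best obtainable value from length k. For each k, try every first piece i and keep the best of price[i] + r[k−i].
r[1] = 3
r[2] = max(3+3, 4+0) = 6
r[3] = max(3+6, 4+3, 13+0) = 13
r[4] = max(3+13, 4+6, 13+3, 20+0) = 20
r[5] = max(3+20, 4+13, 13+6, 20+3, 22+0) = 23
r[6] = max(3+23, 4+20, 13+13, 20+6, 22+3, 15+0) = 26
Maximum revenue is $26.
Now minimize piece count subject to staying optimal: for each k, pieces[k] = 1 + min over i with p[i]+r[k−i]=r[k] of pieces[k−i].
pieces[3] = 1
pieces[4] = 1
pieces[5] = 2
pieces[6] = 2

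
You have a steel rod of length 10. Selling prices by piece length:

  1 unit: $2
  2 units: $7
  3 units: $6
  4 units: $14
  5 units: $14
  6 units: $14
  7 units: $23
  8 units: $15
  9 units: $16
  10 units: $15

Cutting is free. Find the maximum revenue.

Let v[k] be the best obtainable value from length k. For each k, try every first piece i and keep the best of price[i] + v[k−i].
v[1] = 2
v[2] = max(2+2, 7+0) = 7
v[3] = max(2+7, 7+2, 6+0) = 9
v[4] = max(2+9, 7+7, 6+2, 14+0) = 14
v[5] = max(2+14, 7+9, 6+7, 14+2, 14+0) = 16
v[6] = max(2+16, 7+14, 6+9, 14+7, 14+2, 14+0) = 21
v[7] = max(2+21, 7+16, 6+14, …, 14+2, 23+0) = 23
v[8] = max(2+23, 7+21, 6+16, …, 23+2, 15+0) = 28
v[9] = max(2+28, 7+23, 6+21, …, 15+2, 16+0) = 30
v[10] = max(2+30, 7+28, 6+23, …, 16+2, 15+0) = 35
One optimal cutting: 2 + 2 + 2 + 2 + 2 → $7 + $7 + $7 + $7 + $7 = $35.

35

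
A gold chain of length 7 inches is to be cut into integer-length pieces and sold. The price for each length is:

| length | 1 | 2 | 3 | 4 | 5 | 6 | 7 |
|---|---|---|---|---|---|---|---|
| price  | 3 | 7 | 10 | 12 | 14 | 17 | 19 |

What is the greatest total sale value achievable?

24

Build R[k] bottom-up: R[k] = max over allowed piece i of (p[i] + R[k−i]).
R[1] = 3
R[2] = 7
R[3] = 10  (first piece 1, then R[2]=7)
R[4] = 14  (first piece 2, then R[2]=7)
R[5] = 17  (first piece 1, then R[4]=14)
R[6] = 21  (first piece 2, then R[4]=14)
R[7] = 24  (first piece 1, then R[6]=21)
One optimal cutting: 2 + 2 + 2 + 1 → $7 + $7 + $7 + $3 = $24.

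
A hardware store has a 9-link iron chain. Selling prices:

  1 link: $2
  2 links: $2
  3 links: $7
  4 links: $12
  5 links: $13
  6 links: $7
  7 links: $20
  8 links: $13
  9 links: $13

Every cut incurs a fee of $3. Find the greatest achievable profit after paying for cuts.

Let net[k] be the best obtainable value from length k. For each k, try every first piece i and keep the best of price[i] + net[k−i] minus the 3 cut fee when i<k.
net[1] = 2
net[2] = max(2+2-3, 2+0) = 2
net[3] = max(2+2-3, 2+2-3, 7+0) = 7
net[4] = max(2+7-3, 2+2-3, 7+2-3, 12+0) = 12
net[5] = max(2+12-3, 2+7-3, 7+2-3, 12+2-3, 13+0) = 13
net[6] = max(2+13-3, 2+12-3, 7+7-3, 12+2-3, 13+2-3, 7+0) = 12
net[7] = max(2+12-3, 2+13-3, 7+12-3, …, 7+2-3, 20+0) = 20
net[8] = max(2+20-3, 2+12-3, 7+13-3, …, 20+2-3, 13+0) = 21
net[9] = max(2+21-3, 2+20-3, 7+12-3, …, 13+2-3, 13+0) = 22
One optimal plan: pieces 5 + 4 (1 cut) → $25 − $3 = $22.

22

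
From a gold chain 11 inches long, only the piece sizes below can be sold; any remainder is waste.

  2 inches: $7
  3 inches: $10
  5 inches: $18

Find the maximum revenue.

39

Build r[k] bottom-up: r[k] = max over allowed piece i of (p[i] + r[k−i]).
r[1] = 0
r[2] = 7
r[3] = 10
r[4] = 14  (first piece 2, then r[2]=7)
r[5] = 18
r[6] = 21  (first piece 2, then r[4]=14)
r[7] = 25  (first piece 2, then r[5]=18)
r[8] = 28  (first piece 2, then r[6]=21)
r[9] = 32  (first piece 2, then r[7]=25)
r[10] = 36  (first piece 5, then r[5]=18)
r[11] = 39  (first piece 2, then r[9]=32)
One optimal cutting: 5 + 2 + 2 + 2 → $39.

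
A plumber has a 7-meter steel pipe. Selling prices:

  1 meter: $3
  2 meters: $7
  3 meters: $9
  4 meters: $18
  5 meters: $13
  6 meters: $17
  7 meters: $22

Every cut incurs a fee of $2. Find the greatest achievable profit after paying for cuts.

Consider every possible first cut. r[k] is the best of p[i]+r[k−i] over all sellable i≤k, charging 2 whenever i<k.
r[1] = 3
r[2] = 7
r[3] = 9
r[4] = 18
r[5] = 19  (first piece 1, then r[4]=18)
r[6] = 23  (first piece 2, then r[4]=18)
r[7] = 25  (first piece 3, then r[4]=18)
One optimal plan: pieces 4 + 3 (1 cut) → $27 − $2 = $25.

25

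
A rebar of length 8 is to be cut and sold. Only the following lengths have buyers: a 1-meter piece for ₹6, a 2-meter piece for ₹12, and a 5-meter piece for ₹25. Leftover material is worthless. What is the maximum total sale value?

48

Build f[k] bottom-up: f[k] = max over allowed piece i of (p[i] + f[k−i]).
f[1] = 6
f[2] = 12  (first piece 1, then f[1]=6)
f[3] = 18  (first piece 1, then f[2]=12)
f[4] = 24  (first piece 1, then f[3]=18)
f[5] = 30  (first piece 1, then f[4]=24)
f[6] = 36  (first piece 1, then f[5]=30)
f[7] = 42  (first piece 1, then f[6]=36)
f[8] = 48  (first piece 1, then f[7]=42)
One optimal cutting: 1 + 1 + 1 + 1 + 1 + 1 + 1 + 1 → ₹48.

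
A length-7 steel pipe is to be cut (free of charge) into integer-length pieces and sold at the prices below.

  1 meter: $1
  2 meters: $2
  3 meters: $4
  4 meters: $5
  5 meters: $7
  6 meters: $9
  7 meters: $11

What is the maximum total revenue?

11

Let R[k] be the best obtainable value from length k. For each k, try every first piece i and keep the best of price[i] + R[k−i].
R[1] = 1
R[2] = 2  (first piece 1, then R[1]=1)
R[3] = 4
R[4] = 5  (first piece 1, then R[3]=4)
R[5] = 7
R[6] = 9
R[7] = 11
Best is to sell the whole 7-meter piece uncut for $11.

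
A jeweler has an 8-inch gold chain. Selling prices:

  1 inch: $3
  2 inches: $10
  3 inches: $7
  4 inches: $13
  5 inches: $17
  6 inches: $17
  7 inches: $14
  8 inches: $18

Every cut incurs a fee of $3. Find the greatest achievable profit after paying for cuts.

Build net[k] bottom-up: net[k] = max over allowed piece i of (p[i] + net[k−i]) − 3 per cut.
net[1] = 3
net[2] = max(3+3-3, 10+0) = 10
net[3] = max(3+10-3, 10+3-3, 7+0) = 10
net[4] = max(3+10-3, 10+10-3, 7+3-3, 13+0) = 17
net[5] = max(3+17-3, 10+10-3, 7+10-3, 13+3-3, 17+0) = 17
net[6] = max(3+17-3, 10+17-3, 7+10-3, 13+10-3, 17+3-3, 17+0) = 24
net[7] = max(3+24-3, 10+17-3, 7+17-3, …, 17+3-3, 14+0) = 24
net[8] = max(3+24-3, 10+24-3, 7+17-3, …, 14+3-3, 18+0) = 31
One optimal plan: pieces 2 + 2 + 2 + 2 (3 cuts) → $40 − $9 = $31.

31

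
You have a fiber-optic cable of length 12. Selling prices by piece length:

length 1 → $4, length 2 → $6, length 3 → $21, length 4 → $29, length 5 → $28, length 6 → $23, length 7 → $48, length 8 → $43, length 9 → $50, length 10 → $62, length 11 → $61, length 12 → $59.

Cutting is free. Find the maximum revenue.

Let R[k] be the best obtainable value from length k. For each k, try every first piece i and keep the best of price[i] + R[k−i].
R[1] = 4
R[2] = max(4+4, 6+0) = 8
R[3] = max(4+8, 6+4, 21+0) = 21
R[4] = max(4+21, 6+8, 21+4, 29+0) = 29
R[5] = max(4+29, 6+21, 21+8, 29+4, 28+0) = 33
R[6] = max(4+33, 6+29, 21+21, 29+8, 28+4, 23+0) = 42
R[7] = max(4+42, 6+33, 21+29, …, 23+4, 48+0) = 50
R[8] = max(4+50, 6+42, 21+33, …, 48+4, 43+0) = 58
R[9] = max(4+58, 6+50, 21+42, …, 43+4, 50+0) = 63
R[10] = max(4+63, 6+58, 21+50, …, 50+4, 62+0) = 71
R[11] = max(4+71, 6+63, 21+58, …, 62+4, 61+0) = 79
R[12] = max(4+79, 6+71, 21+63, …, 61+4, 59+0) = 87
One optimal cutting: 4 + 4 + 4 → $29 + $29 + $29 = $87.

87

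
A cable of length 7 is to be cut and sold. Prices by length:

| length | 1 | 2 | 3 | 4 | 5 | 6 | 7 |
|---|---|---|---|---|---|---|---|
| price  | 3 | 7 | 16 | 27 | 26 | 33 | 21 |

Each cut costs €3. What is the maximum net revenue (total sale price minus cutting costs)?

40

Build r[k] bottom-up: r[k] = max over allowed piece i of (p[i] + r[k−i]) − 3 per cut.
r[1] = 3
r[2] = max(3+3-3, 7+0) = 7
r[3] = max(3+7-3, 7+3-3, 16+0) = 16
r[4] = max(3+16-3, 7+7-3, 16+3-3, 27+0) = 27
r[5] = max(3+27-3, 7+16-3, 16+7-3, 27+3-3, 26+0) = 27
r[6] = max(3+27-3, 7+27-3, 16+16-3, 27+7-3, 26+3-3, 33+0) = 33
r[7] = max(3+33-3, 7+27-3, 16+27-3, …, 33+3-3, 21+0) = 40
One optimal plan: pieces 4 + 3 (1 cut) → €43 − €3 = €40.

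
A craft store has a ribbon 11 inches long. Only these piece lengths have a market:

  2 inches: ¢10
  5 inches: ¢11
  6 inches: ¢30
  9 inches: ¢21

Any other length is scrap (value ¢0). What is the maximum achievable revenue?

50

Consider every possible first cut. r[k] is the best of p[i]+r[k−i] over all sellable i≤k.
r[1] = 0
r[2] = 10
r[3] = 10
r[4] = 20  (first piece 2, then r[2]=10)
r[5] = 20
r[6] = 30  (first piece 2, then r[4]=20)
r[7] = 30
r[8] = 40  (first piece 2, then r[6]=30)
r[9] = 40
r[10] = 50  (first piece 2, then r[8]=40)
r[11] = 50
One optimal cutting: pieces 2 + 2 + 2 + 2 + 2 with 1 inch of scrap → ¢50.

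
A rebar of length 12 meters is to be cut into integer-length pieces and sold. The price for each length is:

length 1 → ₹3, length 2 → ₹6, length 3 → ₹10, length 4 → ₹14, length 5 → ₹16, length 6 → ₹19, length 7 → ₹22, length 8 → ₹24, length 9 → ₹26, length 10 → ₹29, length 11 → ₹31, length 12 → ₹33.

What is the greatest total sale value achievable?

42

Consider every possible first cut. R[k] is the best of p[i]+R[k−i] over all sellable i≤k.
R[1] = 3
R[2] = 6  (first piece 1, then R[1]=3)
R[3] = 10
R[4] = 14
R[5] = 17  (first piece 1, then R[4]=14)
R[6] = 20  (first piece 1, then R[5]=17)
R[7] = 24  (first piece 3, then R[4]=14)
R[8] = 28  (first piece 4, then R[4]=14)
R[9] = 31  (first piece 1, then R[8]=28)
R[10] = 34  (first piece 1, then R[9]=31)
R[11] = 38  (first piece 3, then R[8]=28)
R[12] = 42  (first piece 4, then R[8]=28)
One optimal cutting: 4 + 4 + 4 → ₹14 + ₹14 + ₹14 = ₹42.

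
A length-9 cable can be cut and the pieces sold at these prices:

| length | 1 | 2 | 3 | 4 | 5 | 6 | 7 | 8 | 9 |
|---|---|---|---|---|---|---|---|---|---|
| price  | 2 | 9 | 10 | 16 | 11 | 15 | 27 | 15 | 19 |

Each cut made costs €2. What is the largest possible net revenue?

Build r[k] bottom-up: r[k] = max over allowed piece i of (p[i] + r[k−i]) − 2 per cut.
r[1] = 2
r[2] = 9
r[3] = 10
r[4] = 16  (first piece 2, then r[2]=9)
r[5] = 17  (first piece 2, then r[3]=10)
r[6] = 23  (first piece 2, then r[4]=16)
r[7] = 27
r[8] = 30  (first piece 2, then r[6]=23)
r[9] = 34  (first piece 2, then r[7]=27)
One optimal plan: pieces 7 + 2 (1 cut) → €36 − €2 = €34.

34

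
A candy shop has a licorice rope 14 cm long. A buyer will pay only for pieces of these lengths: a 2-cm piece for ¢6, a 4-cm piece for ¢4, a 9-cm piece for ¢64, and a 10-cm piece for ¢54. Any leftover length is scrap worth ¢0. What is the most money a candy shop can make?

Build best[k] bottom-up: best[k] = max over allowed piece i of (p[i] + best[k−i]).
best[1] = 0
best[2] = 6
best[3] = 6
best[4] = max(6+6, 4+0) = 12
best[5] = max(6+6, 4+0) = 12
best[6] = max(6+12, 4+6) = 18
best[7] = max(6+12, 4+6) = 18
best[8] = max(6+18, 4+12) = 24
best[9] = max(6+18, 4+12, 64+0) = 64
best[10] = max(6+24, 4+18, 64+0, 54+0) = 64
best[11] = max(6+64, 4+18, 64+6, 54+0) = 70
best[12] = max(6+64, 4+24, 64+6, 54+6) = 70
best[13] = max(6+70, 4+64, 64+12, 54+6) = 76
best[14] = max(6+70, 4+64, 64+12, 54+12) = 76
One optimal cutting: pieces 9 + 2 + 2 with 1 cm of scrap → ¢76.

76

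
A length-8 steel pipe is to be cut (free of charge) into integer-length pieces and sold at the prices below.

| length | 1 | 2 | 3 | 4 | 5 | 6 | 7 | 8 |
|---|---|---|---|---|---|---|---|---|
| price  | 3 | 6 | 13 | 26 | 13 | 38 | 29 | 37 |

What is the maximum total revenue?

52

Build R[k] bottom-up: R[k] = max over allowed piece i of (p[i] + R[k−i]).
R[1] = 3
R[2] = max(3+3, 6+0) = 6
R[3] = max(3+6, 6+3, 13+0) = 13
R[4] = max(3+13, 6+6, 13+3, 26+0) = 26
R[5] = max(3+26, 6+13, 13+6, 26+3, 13+0) = 29
R[6] = max(3+29, 6+26, 13+13, 26+6, 13+3, 38+0) = 38
R[7] = max(3+38, 6+29, 13+26, …, 38+3, 29+0) = 41
R[8] = max(3+41, 6+38, 13+29, …, 29+3, 37+0) = 52
One optimal cutting: 4 + 4 → $26 + $26 = $52.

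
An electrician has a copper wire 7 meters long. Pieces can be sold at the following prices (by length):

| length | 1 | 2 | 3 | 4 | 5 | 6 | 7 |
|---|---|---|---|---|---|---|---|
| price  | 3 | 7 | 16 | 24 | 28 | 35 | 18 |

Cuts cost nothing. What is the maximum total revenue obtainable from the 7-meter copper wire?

40

Consider every possible first cut. v[k] is the best of p[i]+v[k−i] over all sellable i≤k.
v[1] = 3
v[2] = 7
v[3] = 16
v[4] = 24
v[5] = 28
v[6] = 35
v[7] = 40  (first piece 3, then v[4]=24)
One optimal cutting: 4 + 3 → €24 + €16 = €40.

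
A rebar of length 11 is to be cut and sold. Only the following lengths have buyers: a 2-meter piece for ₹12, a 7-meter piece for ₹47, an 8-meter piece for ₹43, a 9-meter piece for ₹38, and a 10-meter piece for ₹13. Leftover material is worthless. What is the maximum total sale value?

Let f[k] be the best obtainable value from length k. For each k, try every first piece i and keep the best of price[i] + f[k−i].
f[1] = 0
f[2] = 12
f[3] = 12
f[4] = 24  (first piece 2, then f[2]=12)
f[5] = 24
f[6] = 36  (first piece 2, then f[4]=24)
f[7] = max(12+24, 47+0) = 47
f[8] = max(12+36, 47+0, 43+0) = 48
f[9] = max(12+47, 47+12, 43+0, 38+0) = 59
f[10] = max(12+48, 47+12, 43+12, 38+0, 13+0) = 60
f[11] = max(12+59, 47+24, 43+12, 38+12, 13+0) = 71
One optimal cutting: 7 + 2 + 2 → ₹71.

71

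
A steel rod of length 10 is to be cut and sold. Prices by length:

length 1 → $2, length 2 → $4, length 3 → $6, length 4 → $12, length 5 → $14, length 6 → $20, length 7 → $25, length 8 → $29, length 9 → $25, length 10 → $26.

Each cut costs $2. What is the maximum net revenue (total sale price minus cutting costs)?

31

Let net[k] be the best obtainable value from length k. For each k, try every first piece i and keep the best of price[i] + net[k−i] minus the 2 cut fee when i<k.
net[1] = 2
net[2] = 4
net[3] = 6
net[4] = 12
net[5] = 14
net[6] = 20
net[7] = 25
net[8] = 29
net[9] = 29  (first piece 1, then net[8]=29)
net[10] = 31  (first piece 2, then net[8]=29)
One optimal plan: pieces 8 + 2 (1 cut) → $33 − $2 = $31.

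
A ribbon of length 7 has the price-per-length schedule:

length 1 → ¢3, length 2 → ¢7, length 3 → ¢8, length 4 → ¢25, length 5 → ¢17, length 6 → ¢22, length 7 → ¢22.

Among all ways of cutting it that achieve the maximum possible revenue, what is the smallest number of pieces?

3

Build r[k] bottom-up: r[k] = max over allowed piece i of (p[i] + r[k−i]).
r[1] = 3
r[2] = max(3+3, 7+0) = 7
r[3] = max(3+7, 7+3, 8+0) = 10
r[4] = max(3+10, 7+7, 8+3, 25+0) = 25
r[5] = max(3+25, 7+10, 8+7, 25+3, 17+0) = 28
r[6] = max(3+28, 7+25, 8+10, 25+7, 17+3, 22+0) = 32
r[7] = max(3+32, 7+28, 8+25, …, 22+3, 22+0) = 35
Maximum revenue is ¢35.
Now minimize piece count subject to staying optimal: for each k, pieces[k] = 1 + min over i with p[i]+r[k−i]=r[k] of pieces[k−i].
pieces[4] = 1
pieces[5] = 2
pieces[6] = 2
pieces[7] = 3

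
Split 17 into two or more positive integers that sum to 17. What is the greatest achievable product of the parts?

486

Fill P[k] for k=2..17: at each k try every first piece i and multiply by the better of (k−i) uncut or P[k−i].
P[2] = 1*max(1,0) = 1*1 = 1
P[3] = max(1*2, 2*1) = 2
P[4] = max(1*3, 2*2, 3*1) = 4
P[5] = max(1*4, 2*3, 3*2, 4*1) = 6
P[6] = max(1*6, 2*4, 3*3, 4*2, 5*1) = 9
P[7] = max(1*9, 2*6, 3*4, 4*3, 5*2, 6*1) = 12
P[8] = max(1*12, 2*9, 3*6, …, 6*2, 7*1) = 18
P[9] = max(1*18, 2*12, 3*9, …, 7*2, 8*1) = 27
P[10] = max(1*27, 2*18, 3*12, …, 8*2, 9*1) = 36
P[11] = max(1*36, 2*27, 3*18, …, 9*2, 10*1) = 54
P[12] = max(1*54, 2*36, 3*27, …, 10*2, 11*1) = 81
P[13] = max(1*81, 2*54, 3*36, …, 11*2, 12*1) = 108
P[14] = max(1*108, 2*81, 3*54, …, 12*2, 13*1) = 162
P[15] = max(1*162, 2*108, 3*81, …, 13*2, 14*1) = 243
P[16] = max(1*243, 2*162, 3*108, …, 14*2, 15*1) = 324
P[17] = max(1*324, 2*243, 3*162, …, 15*2, 16*1) = 486
One optimal split: 3 + 3 + 3 + 3 + 3 + 2; product 3*3*3*3*3*2 = 486.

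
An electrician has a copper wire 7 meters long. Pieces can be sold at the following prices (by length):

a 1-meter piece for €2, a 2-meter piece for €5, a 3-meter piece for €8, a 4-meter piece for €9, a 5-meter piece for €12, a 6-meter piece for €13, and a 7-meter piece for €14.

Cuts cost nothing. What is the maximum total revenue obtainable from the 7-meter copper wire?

18

Consider every possible first cut. v[k] is the best of p[i]+v[k−i] over all sellable i≤k.
v[1] = 2
v[2] = max(2+2, 5+0) = 5
v[3] = max(2+5, 5+2, 8+0) = 8
v[4] = max(2+8, 5+5, 8+2, 9+0) = 10
v[5] = max(2+10, 5+8, 8+5, 9+2, 12+0) = 13
v[6] = max(2+13, 5+10, 8+8, 9+5, 12+2, 13+0) = 16
v[7] = max(2+16, 5+13, 8+10, …, 13+2, 14+0) = 18
One optimal cutting: 3 + 3 + 1 → €8 + €8 + €2 = €18.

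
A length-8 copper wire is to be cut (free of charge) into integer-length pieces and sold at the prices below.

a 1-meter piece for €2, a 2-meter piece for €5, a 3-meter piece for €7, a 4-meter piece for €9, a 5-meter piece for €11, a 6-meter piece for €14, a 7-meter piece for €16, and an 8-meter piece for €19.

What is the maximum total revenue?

Consider every possible first cut. r[k] is the best of p[i]+r[k−i] over all sellable i≤k.
r[1] = 2
r[2] = max(2+2, 5+0) = 5
r[3] = max(2+5, 5+2, 7+0) = 7
r[4] = max(2+7, 5+5, 7+2, 9+0) = 10
r[5] = max(2+10, 5+7, 7+5, 9+2, 11+0) = 12
r[6] = max(2+12, 5+10, 7+7, 9+5, 11+2, 14+0) = 15
r[7] = max(2+15, 5+12, 7+10, …, 14+2, 16+0) = 17
r[8] = max(2+17, 5+15, 7+12, …, 16+2, 19+0) = 20
One optimal cutting: 2 + 2 + 2 + 2 → €5 + €5 + €5 + €5 = €20.

20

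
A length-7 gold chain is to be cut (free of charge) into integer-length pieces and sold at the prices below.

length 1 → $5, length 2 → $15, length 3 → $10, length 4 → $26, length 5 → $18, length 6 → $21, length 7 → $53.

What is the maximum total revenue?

53

Let R[k] be the best obtainable value from length k. For each k, try every first piece i and keep the best of price[i] + R[k−i].
R[1] = 5
R[2] = 15
R[3] = 20  (first piece 1, then R[2]=15)
R[4] = 30  (first piece 2, then R[2]=15)
R[5] = 35  (first piece 1, then R[4]=30)
R[6] = 45  (first piece 2, then R[4]=30)
R[7] = 53
Best is to sell the whole 7-inch piece uncut for $53.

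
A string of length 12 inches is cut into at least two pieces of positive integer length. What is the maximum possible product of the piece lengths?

81

Let f[k] be the best product for length k (with at least one cut). For each first piece i, the rest contributes max(k−i, f[k−i]).
f[2] = 1·max(1,0) = 1·1 = 1
f[3] = 1·max(2,1) = 1·2 = 2
f[4] = 2·max(2,1) = 2·2 = 4
f[5] = 2·max(3,2) = 2·3 = 6
f[6] = 3·max(3,2) = 3·3 = 9
f[7] = 2·max(5,6) = 2·6 = 12
f[8] = 2·max(6,9) = 2·9 = 18
f[9] = 3·max(6,9) = 3·9 = 27
f[10] = 2·max(8,18) = 2·18 = 36
f[11] = 2·max(9,27) = 2·27 = 54
f[12] = 3·max(9,27) = 3·27 = 81
One optimal split: 3 + 3 + 3 + 3; product 3·3·3·3 = 81.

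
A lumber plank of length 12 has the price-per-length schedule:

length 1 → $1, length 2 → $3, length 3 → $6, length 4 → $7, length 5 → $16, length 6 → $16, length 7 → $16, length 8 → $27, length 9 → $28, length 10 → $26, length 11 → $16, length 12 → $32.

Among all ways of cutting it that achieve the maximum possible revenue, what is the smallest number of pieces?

Build r[k] bottom-up: r[k] = max over allowed piece i of (p[i] + r[k−i]).
r[1] = 1
r[2] = 3
r[3] = 6
r[4] = 7  (first piece 1, then r[3]=6)
r[5] = 16
r[6] = 17  (first piece 1, then r[5]=16)
r[7] = 19  (first piece 2, then r[5]=16)
r[8] = 27
r[9] = 28  (first piece 1, then r[8]=27)
r[10] = 32  (first piece 5, then r[5]=16)
r[11] = 33  (first piece 1, then r[10]=32)
r[12] = 35  (first piece 2, then r[10]=32)
Maximum revenue is $35.
Now minimize piece count subject to staying optimal: for each k, pieces[k] = 1 + min over i with p[i]+r[k−i]=r[k] of pieces[k−i].
pieces[9] = 1
pieces[10] = 2
pieces[11] = 2
pieces[12] = 3

3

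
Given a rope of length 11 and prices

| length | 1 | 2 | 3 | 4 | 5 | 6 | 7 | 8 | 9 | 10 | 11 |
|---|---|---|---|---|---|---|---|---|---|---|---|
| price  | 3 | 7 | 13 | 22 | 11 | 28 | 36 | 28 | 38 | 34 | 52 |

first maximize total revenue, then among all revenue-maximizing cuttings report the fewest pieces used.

Consider every possible first cut. r[k] is the best of p[i]+r[k−i] over all sellable i≤k.
r[1] = 3
r[2] = max(3+3, 7+0) = 7
r[3] = max(3+7, 7+3, 13+0) = 13
r[4] = max(3+13, 7+7, 13+3, 22+0) = 22
r[5] = max(3+22, 7+13, 13+7, 22+3, 11+0) = 25
r[6] = max(3+25, 7+22, 13+13, 22+7, 11+3, 28+0) = 29
r[7] = max(3+29, 7+25, 13+22, …, 28+3, 36+0) = 36
r[8] = max(3+36, 7+29, 13+25, …, 36+3, 28+0) = 44
r[9] = max(3+44, 7+36, 13+29, …, 28+3, 38+0) = 47
r[10] = max(3+47, 7+44, 13+36, …, 38+3, 34+0) = 51
r[11] = max(3+51, 7+47, 13+44, …, 34+3, 52+0) = 58
Maximum revenue is $58.
Now minimize piece count subject to staying optimal: for each k, pieces[k] = 1 + min over i with p[i]+r[k−i]=r[k] of pieces[k−i].
pieces[8] = 2
pieces[9] = 3
pieces[10] = 3
pieces[11] = 2

2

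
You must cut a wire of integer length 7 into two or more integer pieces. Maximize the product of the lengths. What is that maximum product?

12

Fill prod[k] for k=2..7: at each k try every first piece i and multiply by the better of (k−i) uncut or prod[k−i].
prod[2] = 1*max(1,0) = 1*1 = 1
prod[3] = max(1*2, 2*1) = 2
prod[4] = max(1*3, 2*2, 3*1) = 4
prod[5] = max(1*4, 2*3, 3*2, 4*1) = 6
prod[6] = max(1*6, 2*4, 3*3, 4*2, 5*1) = 9
prod[7] = max(1*9, 2*6, 3*4, 4*3, 5*2, 6*1) = 12
One optimal split: 3 + 2 + 2; product 3*2*2 = 12.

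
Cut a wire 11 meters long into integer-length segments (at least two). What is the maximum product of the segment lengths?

Define prod[k] = max over 1≤i<k of i · max(k−i, prod[k−i]); the inner max lets the remainder stay uncut if that's better.
Small cases: prod[2]=1, prod[3]=2, prod[4]=4, prod[5]=6.
prod[6] = max(1×6, 2×4, 3×3, 4×2, 5×1) = 9
prod[7] = max(1×9, 2×6, 3×4, 4×3, 5×2, 6×1) = 12
prod[8] = max(1×12, 2×9, 3×6, …, 6×2, 7×1) = 18
prod[9] = max(1×18, 2×12, 3×9, …, 7×2, 8×1) = 27
prod[10] = max(1×27, 2×18, 3×12, …, 8×2, 9×1) = 36
prod[11] = max(1×36, 2×27, 3×18, …, 9×2, 10×1) = 54
One optimal split: 3 + 3 + 3 + 2; product 3×3×3×2 = 54.

54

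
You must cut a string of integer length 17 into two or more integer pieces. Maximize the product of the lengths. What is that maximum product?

486

Define m[k] = max over 1≤i<k of i · max(k−i, m[k−i]); the inner max lets the remainder stay uncut if that's better.
m[2] = 1×max(1,0) = 1×1 = 1
m[3] = 1×max(2,1) = 1×2 = 2
m[4] = 2×max(2,1) = 2×2 = 4
m[5] = 2×max(3,2) = 2×3 = 6
m[6] = 3×max(3,2) = 3×3 = 9
m[7] = 2×max(5,6) = 2×6 = 12
m[8] = 2×max(6,9) = 2×9 = 18
m[9] = 3×max(6,9) = 3×9 = 27
m[10] = 2×max(8,18) = 2×18 = 36
m[11] = 2×max(9,27) = 2×27 = 54
m[12] = 3×max(9,27) = 3×27 = 81
m[13] = 2×max(11,54) = 2×54 = 108
m[14] = 2×max(12,81) = 2×81 = 162
m[15] = 3×max(12,81) = 3×81 = 243
m[16] = 2×max(14,162) = 2×162 = 324
m[17] = 2×max(15,243) = 2×243 = 486
One optimal split: 3 + 3 + 3 + 3 + 3 + 2; product 3×3×3×3×3×2 = 486.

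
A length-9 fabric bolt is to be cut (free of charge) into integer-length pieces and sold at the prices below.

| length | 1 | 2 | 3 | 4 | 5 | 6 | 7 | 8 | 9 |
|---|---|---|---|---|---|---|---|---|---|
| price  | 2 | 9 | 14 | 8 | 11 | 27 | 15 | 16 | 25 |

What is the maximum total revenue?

Let R[k] be the best obtainable value from length k. For each k, try every first piece i and keep the best of price[i] + R[k−i].
R[1] = 2
R[2] = max(2+2, 9+0) = 9
R[3] = max(2+9, 9+2, 14+0) = 14
R[4] = max(2+14, 9+9, 14+2, 8+0) = 18
R[5] = max(2+18, 9+14, 14+9, 8+2, 11+0) = 23
R[6] = max(2+23, 9+18, 14+14, 8+9, 11+2, 27+0) = 28
R[7] = max(2+28, 9+23, 14+18, …, 27+2, 15+0) = 32
R[8] = max(2+32, 9+28, 14+23, …, 15+2, 16+0) = 37
R[9] = max(2+37, 9+32, 14+28, …, 16+2, 25+0) = 42
One optimal cutting: 3 + 3 + 3 → $14 + $14 + $14 = $42.

42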